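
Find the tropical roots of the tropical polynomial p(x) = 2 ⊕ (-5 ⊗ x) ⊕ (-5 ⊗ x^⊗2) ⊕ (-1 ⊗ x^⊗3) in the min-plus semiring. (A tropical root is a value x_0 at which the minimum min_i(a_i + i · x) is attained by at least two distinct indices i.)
Roots: {-4, 0, 7}

Each tropical root is a break point of the lower envelope of the lines y = a_i + i · x (there are 4 lines, with slopes 0, 1, ..., 3). Only the lines that attain the minimum somewhere contribute to roots; other lines are dominated. Here the surviving (envelope) indices are i = 3, i = 2, i = 1, i = 0.
Intersections between consecutive envelope lines give the roots: for adjacent envelope indices i < j the intersection is x = (a_i − a_j) / (j − i). Reading off the sorted break points: {-4, 0, 7}.
Verification: at each break x_0, at least two indices attain the minimum of min_i(a_i + i · x_0).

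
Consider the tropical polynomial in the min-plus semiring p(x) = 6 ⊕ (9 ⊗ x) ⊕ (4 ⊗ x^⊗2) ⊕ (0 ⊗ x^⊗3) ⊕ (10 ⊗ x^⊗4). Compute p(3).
p(3) = 6

A tropical monomial a ⊗ x^⊗i evaluates to a + i · x. Evaluating each term at x = 3:
  Term 0 contributes 6 + 0 · 3 = 6
  Term 1 contributes 9 + 1 · 3 = 12
  Term 2 contributes 4 + 2 · 3 = 10
  Term 3 contributes 0 + 3 · 3 = 9
  Term 4 contributes 10 + 4 · 3 = 22
p(3) = ⊕ of these = min[6, 12, 10, 9, 22] = 6.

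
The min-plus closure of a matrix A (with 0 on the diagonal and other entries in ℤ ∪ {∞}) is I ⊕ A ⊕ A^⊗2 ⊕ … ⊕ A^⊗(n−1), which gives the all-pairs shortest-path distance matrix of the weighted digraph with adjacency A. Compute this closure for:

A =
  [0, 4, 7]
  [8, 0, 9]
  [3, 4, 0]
Closure =
  [0, 4, 7]
  [8, 0, 9]
  [3, 4, 0]

This is the Floyd-Warshall all-pairs shortest-path computation. For each intermediate vertex k = 0, 1, …, 2, update dist[i][j] ← min(dist[i][j], dist[i][k] + dist[k][j]). The final matrix gives, for each (i, j), the minimum total weight of any directed path from i to j (possibly empty when i = j).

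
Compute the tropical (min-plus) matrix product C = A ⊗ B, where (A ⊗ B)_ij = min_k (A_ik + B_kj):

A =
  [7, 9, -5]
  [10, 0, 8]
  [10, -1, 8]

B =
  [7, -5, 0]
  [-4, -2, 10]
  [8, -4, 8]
A ⊗ B =
  [3, -9, 3]
  [-4, -2, 10]
  [-5, -3, 9]

Apply the min-plus product entry-by-entry:
  C[0][0] = min over k of (A[0][0] + B[0][0] = 7 + 7 = 14, A[0][1] + B[1][0] = 9 + -4 = 5, A[0][2] + B[2][0] = -5 + 8 = 3) = 3 (attained at k = 2)
  C[0][1] = min over k of (A[0][0] + B[0][1] = 7 + -5 = 2, A[0][1] + B[1][1] = 9 + -2 = 7, A[0][2] + B[2][1] = -5 + -4 = -9) = -9 (attained at k = 2)
  C[0][2] = min over k of (A[0][0] + B[0][2] = 7 + 0 = 7, A[0][1] + B[1][2] = 9 + 10 = 19, A[0][2] + B[2][2] = -5 + 8 = 3) = 3 (attained at k = 2)
  C[1][0] = min over k of (A[1][0] + B[0][0] = 10 + 7 = 17, A[1][1] + B[1][0] = 0 + -4 = -4, A[1][2] + B[2][0] = 8 + 8 = 16) = -4 (attained at k = 1)
  C[1][1] = min over k of (A[1][0] + B[0][1] = 10 + -5 = 5, A[1][1] + B[1][1] = 0 + -2 = -2, A[1][2] + B[2][1] = 8 + -4 = 4) = -2 (attained at k = 1)
  C[1][2] = min over k of (A[1][0] + B[0][2] = 10 + 0 = 10, A[1][1] + B[1][2] = 0 + 10 = 10, A[1][2] + B[2][2] = 8 + 8 = 16) = 10 (attained at k = 0)
  C[2][0] = min over k of (A[2][0] + B[0][0] = 10 + 7 = 17, A[2][1] + B[1][0] = -1 + -4 = -5, A[2][2] + B[2][0] = 8 + 8 = 16) = -5 (attained at k = 1)
  C[2][1] = min over k of (A[2][0] + B[0][1] = 10 + -5 = 5, A[2][1] + B[1][1] = -1 + -2 = -3, A[2][2] + B[2][1] = 8 + -4 = 4) = -3 (attained at k = 1)
  C[2][2] = min over k of (A[2][0] + B[0][2] = 10 + 0 = 10, A[2][1] + B[1][2] = -1 + 10 = 9, A[2][2] + B[2][2] = 8 + 8 = 16) = 9 (attained at k = 1)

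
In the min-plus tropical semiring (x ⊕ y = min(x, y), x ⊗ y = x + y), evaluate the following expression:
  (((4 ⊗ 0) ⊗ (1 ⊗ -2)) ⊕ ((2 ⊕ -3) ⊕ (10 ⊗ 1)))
(((4 ⊗ 0) ⊗ (1 ⊗ -2)) ⊕ ((2 ⊕ -3) ⊕ (10 ⊗ 1))) = -3

Expand innermost to outermost. Recall ⊕ takes the minimum of its arguments and ⊗ takes their sum. Working out the expression (((4 ⊗ 0) ⊗ (1 ⊗ -2)) ⊕ ((2 ⊕ -3) ⊕ (10 ⊗ 1))) gives -3.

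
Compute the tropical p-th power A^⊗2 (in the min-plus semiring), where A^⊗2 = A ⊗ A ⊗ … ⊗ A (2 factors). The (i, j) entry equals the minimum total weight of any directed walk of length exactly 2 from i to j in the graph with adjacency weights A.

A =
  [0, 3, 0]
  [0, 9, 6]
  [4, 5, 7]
A^⊗2 =
  [0, 3, 0]
  [0, 3, 0]
  [4, 7, 4]

Each entry (A^⊗2)_ij equals the minimum over all length-2 walks i = v_0 → v_1 → … → v_2 = j of Σ_t A[v_t][v_{t+1}]. For example, for (i, j) = (0, 2) we minimise over 3 possible intermediate vertex sequences; the minimum is 0, attained along the walk 0 → 0 → 2.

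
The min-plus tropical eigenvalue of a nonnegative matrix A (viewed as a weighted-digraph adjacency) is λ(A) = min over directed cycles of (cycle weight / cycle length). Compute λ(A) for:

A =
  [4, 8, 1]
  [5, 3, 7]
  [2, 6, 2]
λ(A) = 3/2

Enumerate directed cycles and compute their means (weight / length). Sample:
  cycle 0 → 0: weight = 4, length = 1, mean = 4/1 ≈ 4.000
  cycle 1 → 1: weight = 3, length = 1, mean = 3/1 ≈ 3.000
  cycle 2 → 2: weight = 2, length = 1, mean = 2/1 ≈ 2.000
  cycle 0 → 1 → 0: weight = 13, length = 2, mean = 13/2 ≈ 6.500
  cycle 0 → 2 → 0: weight = 3, length = 2, mean = 3/2 ≈ 1.500
  cycle 1 → 0 → 1: weight = 13, length = 2, mean = 13/2 ≈ 6.500
Minimum mean = 1.500, attained e.g. along the cycle 0 → 2 → 0 with weight 3 and length 2. So λ(A) = 3/2 = 3/2.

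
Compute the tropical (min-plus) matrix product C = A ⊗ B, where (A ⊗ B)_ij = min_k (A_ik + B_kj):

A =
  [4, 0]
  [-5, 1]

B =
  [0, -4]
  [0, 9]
A ⊗ B =
  [0, 0]
  [-5, -9]

Apply the min-plus product entry-by-entry:
  C[0][0] = min over k of (A[0][0] + B[0][0] = 4 + 0 = 4, A[0][1] + B[1][0] = 0 + 0 = 0) = 0 (attained at k = 1)
  C[0][1] = min over k of (A[0][0] + B[0][1] = 4 + -4 = 0, A[0][1] + B[1][1] = 0 + 9 = 9) = 0 (attained at k = 0)
  C[1][0] = min over k of (A[1][0] + B[0][0] = -5 + 0 = -5, A[1][1] + B[1][0] = 1 + 0 = 1) = -5 (attained at k = 0)
  C[1][1] = min over k of (A[1][0] + B[0][1] = -5 + -4 = -9, A[1][1] + B[1][1] = 1 + 9 = 10) = -9 (attained at k = 0)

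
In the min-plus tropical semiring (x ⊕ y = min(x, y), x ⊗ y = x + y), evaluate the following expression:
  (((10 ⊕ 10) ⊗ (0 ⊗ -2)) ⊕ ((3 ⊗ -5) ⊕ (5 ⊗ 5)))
(((10 ⊕ 10) ⊗ (0 ⊗ -2)) ⊕ ((3 ⊗ -5) ⊕ (5 ⊗ 5))) = -2

Expand innermost to outermost. Recall ⊕ takes the minimum of its arguments and ⊗ takes their sum. Working out the expression (((10 ⊕ 10) ⊗ (0 ⊗ -2)) ⊕ ((3 ⊗ -5) ⊕ (5 ⊗ 5))) gives -2.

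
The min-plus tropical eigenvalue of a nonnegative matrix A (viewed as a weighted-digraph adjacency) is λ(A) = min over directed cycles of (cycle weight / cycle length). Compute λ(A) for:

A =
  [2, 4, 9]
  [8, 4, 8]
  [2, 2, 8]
λ(A) = 2

Enumerate directed cycles and compute their means (weight / length). Sample:
  cycle 0 → 0: weight = 2, length = 1, mean = 2/1 ≈ 2.000
  cycle 1 → 1: weight = 4, length = 1, mean = 4/1 ≈ 4.000
  cycle 2 → 2: weight = 8, length = 1, mean = 8/1 ≈ 8.000
  cycle 0 → 1 → 0: weight = 12, length = 2, mean = 12/2 ≈ 6.000
  cycle 0 → 2 → 0: weight = 11, length = 2, mean = 11/2 ≈ 5.500
  cycle 1 → 0 → 1: weight = 12, length = 2, mean = 12/2 ≈ 6.000
Minimum mean = 2.000, attained e.g. along the cycle 0 → 0 with weight 2 and length 1. So λ(A) = 2/1 = 2.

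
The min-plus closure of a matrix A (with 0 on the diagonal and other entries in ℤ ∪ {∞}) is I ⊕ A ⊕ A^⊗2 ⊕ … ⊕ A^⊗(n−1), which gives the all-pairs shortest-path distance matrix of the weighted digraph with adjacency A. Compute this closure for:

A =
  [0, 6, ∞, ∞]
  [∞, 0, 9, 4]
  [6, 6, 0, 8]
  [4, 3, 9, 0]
Closure =
  [0, 6, 15, 10]
  [8, 0, 9, 4]
  [6, 6, 0, 8]
  [4, 3, 9, 0]

This is the Floyd-Warshall all-pairs shortest-path computation. For each intermediate vertex k = 0, 1, …, 3, update dist[i][j] ← min(dist[i][j], dist[i][k] + dist[k][j]). The final matrix gives, for each (i, j), the minimum total weight of any directed path from i to j (possibly empty when i = j).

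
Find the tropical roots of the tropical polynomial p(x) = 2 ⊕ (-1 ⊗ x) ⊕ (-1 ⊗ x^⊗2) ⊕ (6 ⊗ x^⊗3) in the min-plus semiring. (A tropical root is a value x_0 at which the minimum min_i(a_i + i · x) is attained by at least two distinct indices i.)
Roots: {-7, 0, 3}

Each tropical root is a break point of the lower envelope of the lines y = a_i + i · x (there are 4 lines, with slopes 0, 1, ..., 3). Only the lines that attain the minimum somewhere contribute to roots; other lines are dominated. Here the surviving (envelope) indices are i = 3, i = 2, i = 1, i = 0.
Intersections between consecutive envelope lines give the roots: for adjacent envelope indices i < j the intersection is x = (a_i − a_j) / (j − i). Reading off the sorted break points: {-7, 0, 3}.
Verification: at each break x_0, at least two indices attain the minimum of min_i(a_i + i · x_0).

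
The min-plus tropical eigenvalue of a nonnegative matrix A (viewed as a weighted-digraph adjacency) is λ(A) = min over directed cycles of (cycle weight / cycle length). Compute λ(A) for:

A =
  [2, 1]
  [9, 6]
λ(A) = 2

Enumerate directed cycles and compute their means (weight / length). Sample:
  cycle 0 → 0: weight = 2, length = 1, mean = 2/1 ≈ 2.000
  cycle 1 → 1: weight = 6, length = 1, mean = 6/1 ≈ 6.000
  cycle 0 → 1 → 0: weight = 10, length = 2, mean = 10/2 ≈ 5.000
  cycle 1 → 0 → 1: weight = 10, length = 2, mean = 10/2 ≈ 5.000
Minimum mean = 2.000, attained e.g. along the cycle 0 → 0 with weight 2 and length 1. So λ(A) = 2/1 = 2.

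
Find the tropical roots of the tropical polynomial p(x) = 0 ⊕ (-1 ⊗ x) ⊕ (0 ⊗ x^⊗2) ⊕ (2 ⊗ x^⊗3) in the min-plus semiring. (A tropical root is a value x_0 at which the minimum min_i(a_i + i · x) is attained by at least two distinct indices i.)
Roots: {-2, -1, 1}

Each tropical root is a break point of the lower envelope of the lines y = a_i + i · x (there are 4 lines, with slopes 0, 1, ..., 3). Only the lines that attain the minimum somewhere contribute to roots; other lines are dominated. Here the surviving (envelope) indices are i = 3, i = 2, i = 1, i = 0.
Intersections between consecutive envelope lines give the roots: for adjacent envelope indices i < j the intersection is x = (a_i − a_j) / (j − i). Reading off the sorted break points: {-2, -1, 1}.
Verification: at each break x_0, at least two indices attain the minimum of min_i(a_i + i · x_0).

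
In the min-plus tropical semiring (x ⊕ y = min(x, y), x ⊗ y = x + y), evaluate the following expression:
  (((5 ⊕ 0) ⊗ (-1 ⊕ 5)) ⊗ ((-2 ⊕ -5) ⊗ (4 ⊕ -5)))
(((5 ⊕ 0) ⊗ (-1 ⊕ 5)) ⊗ ((-2 ⊕ -5) ⊗ (4 ⊕ -5))) = -11

Expand innermost to outermost. Recall ⊕ takes the minimum of its arguments and ⊗ takes their sum. Working out the expression (((5 ⊕ 0) ⊗ (-1 ⊕ 5)) ⊗ ((-2 ⊕ -5) ⊗ (4 ⊕ -5))) gives -11.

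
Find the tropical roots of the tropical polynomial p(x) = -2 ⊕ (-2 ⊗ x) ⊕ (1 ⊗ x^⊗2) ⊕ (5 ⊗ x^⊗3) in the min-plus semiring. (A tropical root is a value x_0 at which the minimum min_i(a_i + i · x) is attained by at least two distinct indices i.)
Roots: {-4, -3, 0}

Each tropical root is a break point of the lower envelope of the lines y = a_i + i · x (there are 4 lines, with slopes 0, 1, ..., 3). Only the lines that attain the minimum somewhere contribute to roots; other lines are dominated. Here the surviving (envelope) indices are i = 3, i = 2, i = 1, i = 0.
Intersections between consecutive envelope lines give the roots: for adjacent envelope indices i < j the intersection is x = (a_i − a_j) / (j − i). Reading off the sorted break points: {-4, -3, 0}.
Verification: at each break x_0, at least two indices attain the minimum of min_i(a_i + i · x_0).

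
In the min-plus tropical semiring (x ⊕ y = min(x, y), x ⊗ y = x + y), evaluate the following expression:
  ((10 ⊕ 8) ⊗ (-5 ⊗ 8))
((10 ⊕ 8) ⊗ (-5 ⊗ 8)) = 11

Expand innermost to outermost. Recall ⊕ takes the minimum of its arguments and ⊗ takes their sum. Working out the expression ((10 ⊕ 8) ⊗ (-5 ⊗ 8)) gives 11.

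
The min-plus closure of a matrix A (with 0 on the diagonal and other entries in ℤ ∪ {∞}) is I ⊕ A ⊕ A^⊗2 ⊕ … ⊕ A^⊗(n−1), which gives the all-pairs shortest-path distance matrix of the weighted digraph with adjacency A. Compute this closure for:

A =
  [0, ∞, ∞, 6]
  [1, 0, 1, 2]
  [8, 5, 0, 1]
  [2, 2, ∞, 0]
Closure =
  [0, 8, 9, 6]
  [1, 0, 1, 2]
  [3, 3, 0, 1]
  [2, 2, 3, 0]

This is the Floyd-Warshall all-pairs shortest-path computation. For each intermediate vertex k = 0, 1, …, 3, update dist[i][j] ← min(dist[i][j], dist[i][k] + dist[k][j]). The final matrix gives, for each (i, j), the minimum total weight of any directed path from i to j (possibly empty when i = j).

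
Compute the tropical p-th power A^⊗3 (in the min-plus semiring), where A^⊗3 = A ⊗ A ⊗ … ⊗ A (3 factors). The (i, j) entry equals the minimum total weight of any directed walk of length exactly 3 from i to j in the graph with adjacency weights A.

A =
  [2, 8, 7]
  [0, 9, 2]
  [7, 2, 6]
A^⊗3 =
  [6, 11, 11]
  [4, 9, 6]
  [4, 6, 9]

Each entry (A^⊗3)_ij equals the minimum over all length-3 walks i = v_0 → v_1 → … → v_3 = j of Σ_t A[v_t][v_{t+1}]. For example, for (i, j) = (0, 2) we minimise over 9 possible intermediate vertex sequences; the minimum is 11, attained along the walk 0 → 0 → 0 → 2.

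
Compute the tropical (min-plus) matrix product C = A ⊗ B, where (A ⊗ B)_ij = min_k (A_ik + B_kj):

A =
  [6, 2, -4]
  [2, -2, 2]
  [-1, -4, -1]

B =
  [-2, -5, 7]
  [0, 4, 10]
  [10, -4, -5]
A ⊗ B =
  [2, -8, -9]
  [-2, -3, -3]
  [-4, -6, -6]

Apply the min-plus product entry-by-entry:
  C[0][0] = min over k of (A[0][0] + B[0][0] = 6 + -2 = 4, A[0][1] + B[1][0] = 2 + 0 = 2, A[0][2] + B[2][0] = -4 + 10 = 6) = 2 (attained at k = 1)
  C[0][1] = min over k of (A[0][0] + B[0][1] = 6 + -5 = 1, A[0][1] + B[1][1] = 2 + 4 = 6, A[0][2] + B[2][1] = -4 + -4 = -8) = -8 (attained at k = 2)
  C[0][2] = min over k of (A[0][0] + B[0][2] = 6 + 7 = 13, A[0][1] + B[1][2] = 2 + 10 = 12, A[0][2] + B[2][2] = -4 + -5 = -9) = -9 (attained at k = 2)
  C[1][0] = min over k of (A[1][0] + B[0][0] = 2 + -2 = 0, A[1][1] + B[1][0] = -2 + 0 = -2, A[1][2] + B[2][0] = 2 + 10 = 12) = -2 (attained at k = 1)
  C[1][1] = min over k of (A[1][0] + B[0][1] = 2 + -5 = -3, A[1][1] + B[1][1] = -2 + 4 = 2, A[1][2] + B[2][1] = 2 + -4 = -2) = -3 (attained at k = 0)
  C[1][2] = min over k of (A[1][0] + B[0][2] = 2 + 7 = 9, A[1][1] + B[1][2] = -2 + 10 = 8, A[1][2] + B[2][2] = 2 + -5 = -3) = -3 (attained at k = 2)
  C[2][0] = min over k of (A[2][0] + B[0][0] = -1 + -2 = -3, A[2][1] + B[1][0] = -4 + 0 = -4, A[2][2] + B[2][0] = -1 + 10 = 9) = -4 (attained at k = 1)
  C[2][1] = min over k of (A[2][0] + B[0][1] = -1 + -5 = -6, A[2][1] + B[1][1] = -4 + 4 = 0, A[2][2] + B[2][1] = -1 + -4 = -5) = -6 (attained at k = 0)
  C[2][2] = min over k of (A[2][0] + B[0][2] = -1 + 7 = 6, A[2][1] + B[1][2] = -4 + 10 = 6, A[2][2] + B[2][2] = -1 + -5 = -6) = -6 (attained at k = 2)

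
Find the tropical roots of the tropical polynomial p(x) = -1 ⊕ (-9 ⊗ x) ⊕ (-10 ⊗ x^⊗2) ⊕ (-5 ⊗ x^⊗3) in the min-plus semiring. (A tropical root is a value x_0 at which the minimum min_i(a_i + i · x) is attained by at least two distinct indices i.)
Roots: {-5, 1, 8}

Each tropical root is a break point of the lower envelope of the lines y = a_i + i · x (there are 4 lines, with slopes 0, 1, ..., 3). Only the lines that attain the minimum somewhere contribute to roots; other lines are dominated. Here the surviving (envelope) indices are i = 3, i = 2, i = 1, i = 0.
Intersections between consecutive envelope lines give the roots: for adjacent envelope indices i < j the intersection is x = (a_i − a_j) / (j − i). Reading off the sorted break points: {-5, 1, 8}.
Verification: at each break x_0, at least two indices attain the minimum of min_i(a_i + i · x_0).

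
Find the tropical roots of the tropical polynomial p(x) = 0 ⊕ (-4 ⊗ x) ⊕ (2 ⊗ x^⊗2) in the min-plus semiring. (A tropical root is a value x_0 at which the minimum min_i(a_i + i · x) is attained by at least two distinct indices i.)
Roots: {-6, 4}

Each tropical root is a break point of the lower envelope of the lines y = a_i + i · x (there are 3 lines, with slopes 0, 1, ..., 2). Only the lines that attain the minimum somewhere contribute to roots; other lines are dominated. Here the surviving (envelope) indices are i = 2, i = 1, i = 0.
Intersections between consecutive envelope lines give the roots: for adjacent envelope indices i < j the intersection is x = (a_i − a_j) / (j − i). Reading off the sorted break points: {-6, 4}.
Verification: at each break x_0, at least two indices attain the minimum of min_i(a_i + i · x_0).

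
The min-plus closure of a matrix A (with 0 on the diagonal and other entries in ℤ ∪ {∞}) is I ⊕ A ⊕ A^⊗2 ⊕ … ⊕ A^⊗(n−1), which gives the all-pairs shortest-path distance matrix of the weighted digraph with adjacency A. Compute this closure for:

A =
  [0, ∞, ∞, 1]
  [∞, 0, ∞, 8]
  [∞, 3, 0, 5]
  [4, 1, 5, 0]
Closure =
  [0, 2, 6, 1]
  [12, 0, 13, 8]
  [9, 3, 0, 5]
  [4, 1, 5, 0]

This is the Floyd-Warshall all-pairs shortest-path computation. For each intermediate vertex k = 0, 1, …, 3, update dist[i][j] ← min(dist[i][j], dist[i][k] + dist[k][j]). The final matrix gives, for each (i, j), the minimum total weight of any directed path from i to j (possibly empty when i = j).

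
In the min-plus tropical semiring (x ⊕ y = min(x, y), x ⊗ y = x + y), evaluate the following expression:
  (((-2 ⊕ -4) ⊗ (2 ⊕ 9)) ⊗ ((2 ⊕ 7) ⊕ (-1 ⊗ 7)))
(((-2 ⊕ -4) ⊗ (2 ⊕ 9)) ⊗ ((2 ⊕ 7) ⊕ (-1 ⊗ 7))) = 0

Expand innermost to outermost. Recall ⊕ takes the minimum of its arguments and ⊗ takes their sum. Working out the expression (((-2 ⊕ -4) ⊗ (2 ⊕ 9)) ⊗ ((2 ⊕ 7) ⊕ (-1 ⊗ 7))) gives 0.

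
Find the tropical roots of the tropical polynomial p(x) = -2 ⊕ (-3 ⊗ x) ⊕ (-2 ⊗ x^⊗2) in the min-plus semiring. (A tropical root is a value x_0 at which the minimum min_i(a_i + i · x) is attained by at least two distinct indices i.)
Roots: {-1, 1}

Each tropical root is a break point of the lower envelope of the lines y = a_i + i · x (there are 3 lines, with slopes 0, 1, ..., 2). Only the lines that attain the minimum somewhere contribute to roots; other lines are dominated. Here the surviving (envelope) indices are i = 2, i = 1, i = 0.
Intersections between consecutive envelope lines give the roots: for adjacent envelope indices i < j the intersection is x = (a_i − a_j) / (j − i). Reading off the sorted break points: {-1, 1}.
Verification: at each break x_0, at least two indices attain the minimum of min_i(a_i + i · x_0).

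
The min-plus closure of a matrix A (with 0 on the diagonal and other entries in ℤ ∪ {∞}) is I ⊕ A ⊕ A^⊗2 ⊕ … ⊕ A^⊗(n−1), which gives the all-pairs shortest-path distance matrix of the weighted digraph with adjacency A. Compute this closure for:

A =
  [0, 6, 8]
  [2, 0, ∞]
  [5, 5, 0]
Closure =
  [0, 6, 8]
  [2, 0, 10]
  [5, 5, 0]

This is the Floyd-Warshall all-pairs shortest-path computation. For each intermediate vertex k = 0, 1, …, 2, update dist[i][j] ← min(dist[i][j], dist[i][k] + dist[k][j]). The final matrix gives, for each (i, j), the minimum total weight of any directed path from i to j (possibly empty when i = j).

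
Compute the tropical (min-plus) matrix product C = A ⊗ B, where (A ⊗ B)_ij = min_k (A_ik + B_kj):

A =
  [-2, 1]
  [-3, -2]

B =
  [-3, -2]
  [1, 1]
A ⊗ B =
  [-5, -4]
  [-6, -5]

Apply the min-plus product entry-by-entry:
  C[0][0] = min over k of (A[0][0] + B[0][0] = -2 + -3 = -5, A[0][1] + B[1][0] = 1 + 1 = 2) = -5 (attained at k = 0)
  C[0][1] = min over k of (A[0][0] + B[0][1] = -2 + -2 = -4, A[0][1] + B[1][1] = 1 + 1 = 2) = -4 (attained at k = 0)
  C[1][0] = min over k of (A[1][0] + B[0][0] = -3 + -3 = -6, A[1][1] + B[1][0] = -2 + 1 = -1) = -6 (attained at k = 0)
  C[1][1] = min over k of (A[1][0] + B[0][1] = -3 + -2 = -5, A[1][1] + B[1][1] = -2 + 1 = -1) = -5 (attained at k = 0)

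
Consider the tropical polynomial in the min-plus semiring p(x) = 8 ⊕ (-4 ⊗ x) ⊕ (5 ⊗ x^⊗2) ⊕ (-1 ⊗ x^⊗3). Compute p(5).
p(5) = 1

A tropical monomial a ⊗ x^⊗i evaluates to a + i · x. Evaluating each term at x = 5:
  Term 0 contributes 8 + 0 · 5 = 8
  Term 1 contributes -4 + 1 · 5 = 1
  Term 2 contributes 5 + 2 · 5 = 15
  Term 3 contributes -1 + 3 · 5 = 14
p(5) = ⊕ of these = min[8, 1, 15, 14] = 1.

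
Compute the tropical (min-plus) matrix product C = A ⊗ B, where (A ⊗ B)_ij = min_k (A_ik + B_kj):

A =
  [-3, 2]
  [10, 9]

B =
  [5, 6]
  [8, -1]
A ⊗ B =
  [2, 1]
  [15, 8]

Apply the min-plus product entry-by-entry:
  C[0][0] = min over k of (A[0][0] + B[0][0] = -3 + 5 = 2, A[0][1] + B[1][0] = 2 + 8 = 10) = 2 (attained at k = 0)
  C[0][1] = min over k of (A[0][0] + B[0][1] = -3 + 6 = 3, A[0][1] + B[1][1] = 2 + -1 = 1) = 1 (attained at k = 1)
  C[1][0] = min over k of (A[1][0] + B[0][0] = 10 + 5 = 15, A[1][1] + B[1][0] = 9 + 8 = 17) = 15 (attained at k = 0)
  C[1][1] = min over k of (A[1][0] + B[0][1] = 10 + 6 = 16, A[1][1] + B[1][1] = 9 + -1 = 8) = 8 (attained at k = 1)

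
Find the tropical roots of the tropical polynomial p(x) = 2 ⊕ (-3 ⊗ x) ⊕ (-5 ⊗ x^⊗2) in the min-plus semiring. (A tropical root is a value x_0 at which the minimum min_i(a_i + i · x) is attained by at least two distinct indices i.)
Roots: {2, 5}

Each tropical root is a break point of the lower envelope of the lines y = a_i + i · x (there are 3 lines, with slopes 0, 1, ..., 2). Only the lines that attain the minimum somewhere contribute to roots; other lines are dominated. Here the surviving (envelope) indices are i = 2, i = 1, i = 0.
Intersections between consecutive envelope lines give the roots: for adjacent envelope indices i < j the intersection is x = (a_i − a_j) / (j − i). Reading off the sorted break points: {2, 5}.
Verification: at each break x_0, at least two indices attain the minimum of min_i(a_i + i · x_0).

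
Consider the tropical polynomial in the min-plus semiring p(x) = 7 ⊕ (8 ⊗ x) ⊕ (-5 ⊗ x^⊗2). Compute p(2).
p(2) = -1

A tropical monomial a ⊗ x^⊗i evaluates to a + i · x. Evaluating each term at x = 2:
  Term 0 contributes 7 + 0 · 2 = 7
  Term 1 contributes 8 + 1 · 2 = 10
  Term 2 contributes -5 + 2 · 2 = -1
p(2) = ⊕ of these = min[7, 10, -1] = -1.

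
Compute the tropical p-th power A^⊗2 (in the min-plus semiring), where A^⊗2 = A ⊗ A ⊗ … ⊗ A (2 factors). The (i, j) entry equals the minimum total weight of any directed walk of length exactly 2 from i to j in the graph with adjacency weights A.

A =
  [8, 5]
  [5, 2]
A^⊗2 =
  [10, 7]
  [7, 4]

Each entry (A^⊗2)_ij equals the minimum over all length-2 walks i = v_0 → v_1 → … → v_2 = j of Σ_t A[v_t][v_{t+1}]. For example, for (i, j) = (0, 1) we minimise over 2 possible intermediate vertex sequences; the minimum is 7, attained along the walk 0 → 1 → 1.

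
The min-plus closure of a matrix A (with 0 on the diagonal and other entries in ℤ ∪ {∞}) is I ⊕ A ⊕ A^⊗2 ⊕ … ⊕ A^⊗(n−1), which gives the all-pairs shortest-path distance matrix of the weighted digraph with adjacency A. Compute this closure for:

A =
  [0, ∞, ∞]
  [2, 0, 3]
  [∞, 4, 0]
Closure =
  [0, ∞, ∞]
  [2, 0, 3]
  [6, 4, 0]

This is the Floyd-Warshall all-pairs shortest-path computation. For each intermediate vertex k = 0, 1, …, 2, update dist[i][j] ← min(dist[i][j], dist[i][k] + dist[k][j]). The final matrix gives, for each (i, j), the minimum total weight of any directed path from i to j (possibly empty when i = j).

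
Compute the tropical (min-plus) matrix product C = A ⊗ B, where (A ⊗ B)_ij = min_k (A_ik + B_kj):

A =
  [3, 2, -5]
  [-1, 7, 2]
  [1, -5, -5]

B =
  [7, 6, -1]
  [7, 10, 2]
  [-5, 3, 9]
A ⊗ B =
  [-10, -2, 2]
  [-3, 5, -2]
  [-10, -2, -3]

Apply the min-plus product entry-by-entry:
  C[0][0] = min over k of (A[0][0] + B[0][0] = 3 + 7 = 10, A[0][1] + B[1][0] = 2 + 7 = 9, A[0][2] + B[2][0] = -5 + -5 = -10) = -10 (attained at k = 2)
  C[0][1] = min over k of (A[0][0] + B[0][1] = 3 + 6 = 9, A[0][1] + B[1][1] = 2 + 10 = 12, A[0][2] + B[2][1] = -5 + 3 = -2) = -2 (attained at k = 2)
  C[0][2] = min over k of (A[0][0] + B[0][2] = 3 + -1 = 2, A[0][1] + B[1][2] = 2 + 2 = 4, A[0][2] + B[2][2] = -5 + 9 = 4) = 2 (attained at k = 0)
  C[1][0] = min over k of (A[1][0] + B[0][0] = -1 + 7 = 6, A[1][1] + B[1][0] = 7 + 7 = 14, A[1][2] + B[2][0] = 2 + -5 = -3) = -3 (attained at k = 2)
  C[1][1] = min over k of (A[1][0] + B[0][1] = -1 + 6 = 5, A[1][1] + B[1][1] = 7 + 10 = 17, A[1][2] + B[2][1] = 2 + 3 = 5) = 5 (attained at k = 0)
  C[1][2] = min over k of (A[1][0] + B[0][2] = -1 + -1 = -2, A[1][1] + B[1][2] = 7 + 2 = 9, A[1][2] + B[2][2] = 2 + 9 = 11) = -2 (attained at k = 0)
  C[2][0] = min over k of (A[2][0] + B[0][0] = 1 + 7 = 8, A[2][1] + B[1][0] = -5 + 7 = 2, A[2][2] + B[2][0] = -5 + -5 = -10) = -10 (attained at k = 2)
  C[2][1] = min over k of (A[2][0] + B[0][1] = 1 + 6 = 7, A[2][1] + B[1][1] = -5 + 10 = 5, A[2][2] + B[2][1] = -5 + 3 = -2) = -2 (attained at k = 2)
  C[2][2] = min over k of (A[2][0] + B[0][2] = 1 + -1 = 0, A[2][1] + B[1][2] = -5 + 2 = -3, A[2][2] + B[2][2] = -5 + 9 = 4) = -3 (attained at k = 1)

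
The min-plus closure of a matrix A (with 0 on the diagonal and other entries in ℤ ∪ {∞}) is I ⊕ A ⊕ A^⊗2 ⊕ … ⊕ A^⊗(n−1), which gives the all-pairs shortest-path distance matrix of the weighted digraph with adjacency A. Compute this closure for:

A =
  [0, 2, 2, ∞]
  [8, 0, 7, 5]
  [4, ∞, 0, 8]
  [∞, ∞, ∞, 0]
Closure =
  [0, 2, 2, 7]
  [8, 0, 7, 5]
  [4, 6, 0, 8]
  [∞, ∞, ∞, 0]

This is the Floyd-Warshall all-pairs shortest-path computation. For each intermediate vertex k = 0, 1, …, 3, update dist[i][j] ← min(dist[i][j], dist[i][k] + dist[k][j]). The final matrix gives, for each (i, j), the minimum total weight of any directed path from i to j (possibly empty when i = j).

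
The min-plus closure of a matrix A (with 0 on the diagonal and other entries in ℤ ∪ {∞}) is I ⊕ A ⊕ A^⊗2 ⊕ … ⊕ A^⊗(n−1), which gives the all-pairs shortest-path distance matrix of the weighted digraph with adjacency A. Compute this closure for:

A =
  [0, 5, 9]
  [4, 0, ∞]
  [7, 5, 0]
Closure =
  [0, 5, 9]
  [4, 0, 13]
  [7, 5, 0]

This is the Floyd-Warshall all-pairs shortest-path computation. For each intermediate vertex k = 0, 1, …, 2, update dist[i][j] ← min(dist[i][j], dist[i][k] + dist[k][j]). The final matrix gives, for each (i, j), the minimum total weight of any directed path from i to j (possibly empty when i = j).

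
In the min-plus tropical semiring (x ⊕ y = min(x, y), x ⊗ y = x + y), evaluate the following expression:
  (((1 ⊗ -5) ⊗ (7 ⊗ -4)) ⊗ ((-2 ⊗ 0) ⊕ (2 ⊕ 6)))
(((1 ⊗ -5) ⊗ (7 ⊗ -4)) ⊗ ((-2 ⊗ 0) ⊕ (2 ⊕ 6))) = -3

Expand innermost to outermost. Recall ⊕ takes the minimum of its arguments and ⊗ takes their sum. Working out the expression (((1 ⊗ -5) ⊗ (7 ⊗ -4)) ⊗ ((-2 ⊗ 0) ⊕ (2 ⊕ 6))) gives -3.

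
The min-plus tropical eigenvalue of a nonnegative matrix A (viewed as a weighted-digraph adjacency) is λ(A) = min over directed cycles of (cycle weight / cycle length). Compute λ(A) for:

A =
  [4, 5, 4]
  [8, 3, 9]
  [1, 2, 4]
λ(A) = 5/2

Enumerate directed cycles and compute their means (weight / length). Sample:
  cycle 0 → 0: weight = 4, length = 1, mean = 4/1 ≈ 4.000
  cycle 1 → 1: weight = 3, length = 1, mean = 3/1 ≈ 3.000
  cycle 2 → 2: weight = 4, length = 1, mean = 4/1 ≈ 4.000
  cycle 0 → 1 → 0: weight = 13, length = 2, mean = 13/2 ≈ 6.500
  cycle 0 → 2 → 0: weight = 5, length = 2, mean = 5/2 ≈ 2.500
  cycle 1 → 0 → 1: weight = 13, length = 2, mean = 13/2 ≈ 6.500
Minimum mean = 2.500, attained e.g. along the cycle 0 → 2 → 0 with weight 5 and length 2. So λ(A) = 5/2 = 5/2.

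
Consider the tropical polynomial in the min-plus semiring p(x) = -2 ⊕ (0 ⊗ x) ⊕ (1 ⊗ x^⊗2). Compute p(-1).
p(-1) = -2

A tropical monomial a ⊗ x^⊗i evaluates to a + i · x. Evaluating each term at x = -1:
  Term 0 contributes -2 + 0 · -1 = -2
  Term 1 contributes 0 + 1 · -1 = -1
  Term 2 contributes 1 + 2 · -1 = -1
p(-1) = ⊕ of these = min[-2, -1, -1] = -2.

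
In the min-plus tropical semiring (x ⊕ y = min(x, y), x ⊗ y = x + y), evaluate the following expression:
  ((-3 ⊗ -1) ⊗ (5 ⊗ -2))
((-3 ⊗ -1) ⊗ (5 ⊗ -2)) = -1

Expand innermost to outermost. Recall ⊕ takes the minimum of its arguments and ⊗ takes their sum. Working out the expression ((-3 ⊗ -1) ⊗ (5 ⊗ -2)) gives -1.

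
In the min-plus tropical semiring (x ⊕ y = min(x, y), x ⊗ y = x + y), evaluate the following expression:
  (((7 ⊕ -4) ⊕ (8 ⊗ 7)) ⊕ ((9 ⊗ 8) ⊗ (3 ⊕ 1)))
(((7 ⊕ -4) ⊕ (8 ⊗ 7)) ⊕ ((9 ⊗ 8) ⊗ (3 ⊕ 1))) = -4

Expand innermost to outermost. Recall ⊕ takes the minimum of its arguments and ⊗ takes their sum. Working out the expression (((7 ⊕ -4) ⊕ (8 ⊗ 7)) ⊕ ((9 ⊗ 8) ⊗ (3 ⊕ 1))) gives -4.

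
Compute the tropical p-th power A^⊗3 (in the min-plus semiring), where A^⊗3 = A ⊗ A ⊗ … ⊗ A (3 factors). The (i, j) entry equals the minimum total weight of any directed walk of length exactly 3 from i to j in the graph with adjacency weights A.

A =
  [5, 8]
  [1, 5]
A^⊗3 =
  [14, 17]
  [10, 14]

Each entry (A^⊗3)_ij equals the minimum over all length-3 walks i = v_0 → v_1 → … → v_3 = j of Σ_t A[v_t][v_{t+1}]. For example, for (i, j) = (0, 1) we minimise over 4 possible intermediate vertex sequences; the minimum is 17, attained along the walk 0 → 1 → 0 → 1.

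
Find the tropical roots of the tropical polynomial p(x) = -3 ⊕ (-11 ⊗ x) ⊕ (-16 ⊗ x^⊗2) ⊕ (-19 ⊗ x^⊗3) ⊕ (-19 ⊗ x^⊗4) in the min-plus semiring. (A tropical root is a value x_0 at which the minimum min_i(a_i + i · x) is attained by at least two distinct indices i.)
Roots: {0, 3, 5, 8}

Each tropical root is a break point of the lower envelope of the lines y = a_i + i · x (there are 5 lines, with slopes 0, 1, ..., 4). Only the lines that attain the minimum somewhere contribute to roots; other lines are dominated. Here the surviving (envelope) indices are i = 4, i = 3, i = 2, i = 1, i = 0.
Intersections between consecutive envelope lines give the roots: for adjacent envelope indices i < j the intersection is x = (a_i − a_j) / (j − i). Reading off the sorted break points: {0, 3, 5, 8}.
Verification: at each break x_0, at least two indices attain the minimum of min_i(a_i + i · x_0).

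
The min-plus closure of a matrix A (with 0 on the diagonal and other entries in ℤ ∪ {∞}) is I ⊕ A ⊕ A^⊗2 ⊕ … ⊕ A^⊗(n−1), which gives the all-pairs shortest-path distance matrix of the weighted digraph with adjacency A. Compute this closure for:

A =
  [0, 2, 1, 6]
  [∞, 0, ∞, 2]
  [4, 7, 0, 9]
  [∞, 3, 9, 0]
Closure =
  [0, 2, 1, 4]
  [15, 0, 11, 2]
  [4, 6, 0, 8]
  [13, 3, 9, 0]

This is the Floyd-Warshall all-pairs shortest-path computation. For each intermediate vertex k = 0, 1, …, 3, update dist[i][j] ← min(dist[i][j], dist[i][k] + dist[k][j]). The final matrix gives, for each (i, j), the minimum total weight of any directed path from i to j (possibly empty when i = j).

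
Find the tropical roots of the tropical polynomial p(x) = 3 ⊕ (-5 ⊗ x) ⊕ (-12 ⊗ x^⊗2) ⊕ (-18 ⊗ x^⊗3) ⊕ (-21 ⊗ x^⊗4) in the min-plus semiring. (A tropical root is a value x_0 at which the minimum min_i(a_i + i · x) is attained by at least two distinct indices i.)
Roots: {3, 6, 7, 8}

Each tropical root is a break point of the lower envelope of the lines y = a_i + i · x (there are 5 lines, with slopes 0, 1, ..., 4). Only the lines that attain the minimum somewhere contribute to roots; other lines are dominated. Here the surviving (envelope) indices are i = 4, i = 3, i = 2, i = 1, i = 0.
Intersections between consecutive envelope lines give the roots: for adjacent envelope indices i < j the intersection is x = (a_i − a_j) / (j − i). Reading off the sorted break points: {3, 6, 7, 8}.
Verification: at each break x_0, at least two indices attain the minimum of min_i(a_i + i · x_0).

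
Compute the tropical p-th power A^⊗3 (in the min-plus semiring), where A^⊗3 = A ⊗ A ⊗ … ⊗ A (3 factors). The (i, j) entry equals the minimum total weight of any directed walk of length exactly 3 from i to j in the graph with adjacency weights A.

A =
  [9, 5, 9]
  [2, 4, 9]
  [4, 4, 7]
A^⊗3 =
  [11, 12, 16]
  [9, 11, 15]
  [10, 11, 15]

Each entry (A^⊗3)_ij equals the minimum over all length-3 walks i = v_0 → v_1 → … → v_3 = j of Σ_t A[v_t][v_{t+1}]. For example, for (i, j) = (0, 2) we minimise over 9 possible intermediate vertex sequences; the minimum is 16, attained along the walk 0 → 1 → 0 → 2.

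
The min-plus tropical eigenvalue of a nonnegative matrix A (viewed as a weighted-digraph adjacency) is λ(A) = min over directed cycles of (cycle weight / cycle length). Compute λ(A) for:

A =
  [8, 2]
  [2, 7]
λ(A) = 2

Enumerate directed cycles and compute their means (weight / length). Sample:
  cycle 0 → 0: weight = 8, length = 1, mean = 8/1 ≈ 8.000
  cycle 1 → 1: weight = 7, length = 1, mean = 7/1 ≈ 7.000
  cycle 0 → 1 → 0: weight = 4, length = 2, mean = 4/2 ≈ 2.000
  cycle 1 → 0 → 1: weight = 4, length = 2, mean = 4/2 ≈ 2.000
Minimum mean = 2.000, attained e.g. along the cycle 0 → 1 → 0 with weight 4 and length 2. So λ(A) = 4/2 = 2.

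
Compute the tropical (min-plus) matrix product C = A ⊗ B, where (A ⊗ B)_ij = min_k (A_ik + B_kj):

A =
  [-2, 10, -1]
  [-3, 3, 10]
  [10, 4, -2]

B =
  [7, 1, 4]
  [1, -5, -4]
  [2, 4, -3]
A ⊗ B =
  [1, -1, -4]
  [4, -2, -1]
  [0, -1, -5]

Apply the min-plus product entry-by-entry:
  C[0][0] = min over k of (A[0][0] + B[0][0] = -2 + 7 = 5, A[0][1] + B[1][0] = 10 + 1 = 11, A[0][2] + B[2][0] = -1 + 2 = 1) = 1 (attained at k = 2)
  C[0][1] = min over k of (A[0][0] + B[0][1] = -2 + 1 = -1, A[0][1] + B[1][1] = 10 + -5 = 5, A[0][2] + B[2][1] = -1 + 4 = 3) = -1 (attained at k = 0)
  C[0][2] = min over k of (A[0][0] + B[0][2] = -2 + 4 = 2, A[0][1] + B[1][2] = 10 + -4 = 6, A[0][2] + B[2][2] = -1 + -3 = -4) = -4 (attained at k = 2)
  C[1][0] = min over k of (A[1][0] + B[0][0] = -3 + 7 = 4, A[1][1] + B[1][0] = 3 + 1 = 4, A[1][2] + B[2][0] = 10 + 2 = 12) = 4 (attained at k = 0)
  C[1][1] = min over k of (A[1][0] + B[0][1] = -3 + 1 = -2, A[1][1] + B[1][1] = 3 + -5 = -2, A[1][2] + B[2][1] = 10 + 4 = 14) = -2 (attained at k = 0)
  C[1][2] = min over k of (A[1][0] + B[0][2] = -3 + 4 = 1, A[1][1] + B[1][2] = 3 + -4 = -1, A[1][2] + B[2][2] = 10 + -3 = 7) = -1 (attained at k = 1)
  C[2][0] = min over k of (A[2][0] + B[0][0] = 10 + 7 = 17, A[2][1] + B[1][0] = 4 + 1 = 5, A[2][2] + B[2][0] = -2 + 2 = 0) = 0 (attained at k = 2)
  C[2][1] = min over k of (A[2][0] + B[0][1] = 10 + 1 = 11, A[2][1] + B[1][1] = 4 + -5 = -1, A[2][2] + B[2][1] = -2 + 4 = 2) = -1 (attained at k = 1)
  C[2][2] = min over k of (A[2][0] + B[0][2] = 10 + 4 = 14, A[2][1] + B[1][2] = 4 + -4 = 0, A[2][2] + B[2][2] = -2 + -3 = -5) = -5 (attained at k = 2)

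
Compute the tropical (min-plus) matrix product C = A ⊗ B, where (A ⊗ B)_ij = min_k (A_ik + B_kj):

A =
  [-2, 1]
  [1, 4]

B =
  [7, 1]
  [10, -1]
A ⊗ B =
  [5, -1]
  [8, 2]

Apply the min-plus product entry-by-entry:
  C[0][0] = min over k of (A[0][0] + B[0][0] = -2 + 7 = 5, A[0][1] + B[1][0] = 1 + 10 = 11) = 5 (attained at k = 0)
  C[0][1] = min over k of (A[0][0] + B[0][1] = -2 + 1 = -1, A[0][1] + B[1][1] = 1 + -1 = 0) = -1 (attained at k = 0)
  C[1][0] = min over k of (A[1][0] + B[0][0] = 1 + 7 = 8, A[1][1] + B[1][0] = 4 + 10 = 14) = 8 (attained at k = 0)
  C[1][1] = min over k of (A[1][0] + B[0][1] = 1 + 1 = 2, A[1][1] + B[1][1] = 4 + -1 = 3) = 2 (attained at k = 0)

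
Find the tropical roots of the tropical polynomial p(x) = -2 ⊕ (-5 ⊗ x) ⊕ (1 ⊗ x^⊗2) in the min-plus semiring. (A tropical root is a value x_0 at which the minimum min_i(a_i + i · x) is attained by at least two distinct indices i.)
Roots: {-6, 3}

Each tropical root is a break point of the lower envelope of the lines y = a_i + i · x (there are 3 lines, with slopes 0, 1, ..., 2). Only the lines that attain the minimum somewhere contribute to roots; other lines are dominated. Here the surviving (envelope) indices are i = 2, i = 1, i = 0.
Intersections between consecutive envelope lines give the roots: for adjacent envelope indices i < j the intersection is x = (a_i − a_j) / (j − i). Reading off the sorted break points: {-6, 3}.
Verification: at each break x_0, at least two indices attain the minimum of min_i(a_i + i · x_0).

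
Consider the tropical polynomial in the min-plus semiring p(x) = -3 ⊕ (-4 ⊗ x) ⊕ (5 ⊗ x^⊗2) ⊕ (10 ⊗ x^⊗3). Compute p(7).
p(7) = -3

A tropical monomial a ⊗ x^⊗i evaluates to a + i · x. Evaluating each term at x = 7:
  Term 0 contributes -3 + 0 · 7 = -3
  Term 1 contributes -4 + 1 · 7 = 3
  Term 2 contributes 5 + 2 · 7 = 19
  Term 3 contributes 10 + 3 · 7 = 31
p(7) = ⊕ of these = min[-3, 3, 19, 31] = -3.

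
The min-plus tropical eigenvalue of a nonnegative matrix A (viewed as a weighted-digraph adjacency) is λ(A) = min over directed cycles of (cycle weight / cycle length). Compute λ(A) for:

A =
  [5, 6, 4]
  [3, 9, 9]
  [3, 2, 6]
λ(A) = 3

Enumerate directed cycles and compute their means (weight / length). Sample:
  cycle 0 → 0: weight = 5, length = 1, mean = 5/1 ≈ 5.000
  cycle 1 → 1: weight = 9, length = 1, mean = 9/1 ≈ 9.000
  cycle 2 → 2: weight = 6, length = 1, mean = 6/1 ≈ 6.000
  cycle 0 → 1 → 0: weight = 9, length = 2, mean = 9/2 ≈ 4.500
  cycle 0 → 2 → 0: weight = 7, length = 2, mean = 7/2 ≈ 3.500
  cycle 1 → 0 → 1: weight = 9, length = 2, mean = 9/2 ≈ 4.500
Minimum mean = 3.000, attained e.g. along the cycle 0 → 2 → 1 → 0 with weight 9 and length 3. So λ(A) = 9/3 = 3.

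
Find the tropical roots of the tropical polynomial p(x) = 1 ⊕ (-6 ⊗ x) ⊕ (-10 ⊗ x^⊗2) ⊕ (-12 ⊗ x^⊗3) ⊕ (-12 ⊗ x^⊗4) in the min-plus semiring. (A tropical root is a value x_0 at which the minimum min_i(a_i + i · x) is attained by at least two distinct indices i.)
Roots: {0, 2, 4, 7}

Each tropical root is a break point of the lower envelope of the lines y = a_i + i · x (there are 5 lines, with slopes 0, 1, ..., 4). Only the lines that attain the minimum somewhere contribute to roots; other lines are dominated. Here the surviving (envelope) indices are i = 4, i = 3, i = 2, i = 1, i = 0.
Intersections between consecutive envelope lines give the roots: for adjacent envelope indices i < j the intersection is x = (a_i − a_j) / (j − i). Reading off the sorted break points: {0, 2, 4, 7}.
Verification: at each break x_0, at least two indices attain the minimum of min_i(a_i + i · x_0).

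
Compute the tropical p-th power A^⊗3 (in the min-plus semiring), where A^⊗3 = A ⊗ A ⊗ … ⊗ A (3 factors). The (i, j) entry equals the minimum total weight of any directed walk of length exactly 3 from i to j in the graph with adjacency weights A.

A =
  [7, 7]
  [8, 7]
A^⊗3 =
  [21, 21]
  [22, 21]

Each entry (A^⊗3)_ij equals the minimum over all length-3 walks i = v_0 → v_1 → … → v_3 = j of Σ_t A[v_t][v_{t+1}]. For example, for (i, j) = (0, 1) we minimise over 4 possible intermediate vertex sequences; the minimum is 21, attained along the walk 0 → 0 → 0 → 1.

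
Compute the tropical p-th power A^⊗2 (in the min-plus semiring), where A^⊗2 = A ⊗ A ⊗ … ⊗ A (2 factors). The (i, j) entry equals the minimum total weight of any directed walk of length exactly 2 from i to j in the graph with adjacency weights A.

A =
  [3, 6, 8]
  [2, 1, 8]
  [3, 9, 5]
A^⊗2 =
  [6, 7, 11]
  [3, 2, 9]
  [6, 9, 10]

Each entry (A^⊗2)_ij equals the minimum over all length-2 walks i = v_0 → v_1 → … → v_2 = j of Σ_t A[v_t][v_{t+1}]. For example, for (i, j) = (0, 2) we minimise over 3 possible intermediate vertex sequences; the minimum is 11, attained along the walk 0 → 0 → 2.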